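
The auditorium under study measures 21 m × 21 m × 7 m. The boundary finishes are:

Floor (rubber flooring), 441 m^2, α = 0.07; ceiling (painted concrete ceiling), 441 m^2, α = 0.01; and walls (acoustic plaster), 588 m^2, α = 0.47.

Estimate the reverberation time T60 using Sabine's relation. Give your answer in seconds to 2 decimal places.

1.59 sec

Equivalent absorption area: A = 441*0.07 + 441*0.01 + 588*0.47 = 311.640 m^2.
Volume V = 21 × 21 × 7 = 3087 m³.
T = 0.161 V/A = 0.161·3087/311.640 = 1.59 s.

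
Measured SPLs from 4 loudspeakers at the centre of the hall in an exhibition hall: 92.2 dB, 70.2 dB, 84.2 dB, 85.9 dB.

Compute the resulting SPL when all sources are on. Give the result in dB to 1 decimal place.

Sum in the linear (power) domain: Σ 10^(Lᵢ/10) = 10^(92.2/10) + 10^(70.2/10) + 10^(84.2/10) + 10^(85.9/10) = 2.322e+09.
L_total = 10·log₁₀(2.322e+09) = 93.7 dB.

93.7 dB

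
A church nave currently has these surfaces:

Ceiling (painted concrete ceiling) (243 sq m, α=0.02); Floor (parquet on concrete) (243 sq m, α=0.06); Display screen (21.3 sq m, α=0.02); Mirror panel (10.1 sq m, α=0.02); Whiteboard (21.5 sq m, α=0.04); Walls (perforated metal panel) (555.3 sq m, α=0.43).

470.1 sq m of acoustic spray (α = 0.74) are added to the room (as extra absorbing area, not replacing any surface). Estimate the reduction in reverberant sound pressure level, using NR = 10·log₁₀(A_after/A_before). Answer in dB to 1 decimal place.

3.7 dB

Summing Sᵢαᵢ: 4.860 + 14.580 + 0.426 + 0.202 + 0.860 + 238.779 → A_before = 259.707 sabins.
Added absorption = 470.1 × 0.74 = 347.874 sabins.
A_after = 259.707 + 347.874 = 607.581 sabins.
Reduction = 10 log₁₀(A_after/A_before) = 10 log₁₀(2.3395) = 3.7 dB.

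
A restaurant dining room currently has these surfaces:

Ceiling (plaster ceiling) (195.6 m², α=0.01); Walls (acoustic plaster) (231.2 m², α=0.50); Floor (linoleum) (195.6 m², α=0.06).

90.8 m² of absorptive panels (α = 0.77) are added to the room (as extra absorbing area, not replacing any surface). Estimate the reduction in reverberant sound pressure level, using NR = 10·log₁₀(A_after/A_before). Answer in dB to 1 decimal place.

1.9 dB

A_before = Σ Sᵢαᵢ = 195.6×0.01 + 231.2×0.50 + 195.6×0.06 = 129.292 sabins.
Added absorption = 90.8 × 0.77 = 69.916 sabins.
New total A_after = 199.208 sabins.
Reduction = 10 log₁₀(A_after/A_before) = 10 log₁₀(1.5408) = 1.9 dB.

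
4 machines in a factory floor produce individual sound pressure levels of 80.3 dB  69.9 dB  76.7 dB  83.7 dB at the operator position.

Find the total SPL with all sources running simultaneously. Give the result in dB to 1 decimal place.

86.0 dB

Sum in the linear (power) domain: Σ 10^(Lᵢ/10) = 10^(80.3/10) + 10^(69.9/10) + 10^(76.7/10) + 10^(83.7/10) = 3.981e+08.
Back to dB: 10·log₁₀ Σ = 86.0 dB.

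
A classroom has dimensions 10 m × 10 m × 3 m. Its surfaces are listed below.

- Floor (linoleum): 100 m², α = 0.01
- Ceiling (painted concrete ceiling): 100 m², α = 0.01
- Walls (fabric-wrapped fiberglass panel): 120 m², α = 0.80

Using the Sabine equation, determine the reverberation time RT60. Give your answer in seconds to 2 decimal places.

Total absorption A = 100*0.01 + 100*0.01 + 120*0.80
  = 1.000 + 1.000 + 96.000 = 98.000 m² sabins.
Volume V = 10 × 10 × 3 = 300 m³.
RT60 = 0.161 · V / A = 0.161 × 300 / 98.000 = 0.49 s.

0.49 seconds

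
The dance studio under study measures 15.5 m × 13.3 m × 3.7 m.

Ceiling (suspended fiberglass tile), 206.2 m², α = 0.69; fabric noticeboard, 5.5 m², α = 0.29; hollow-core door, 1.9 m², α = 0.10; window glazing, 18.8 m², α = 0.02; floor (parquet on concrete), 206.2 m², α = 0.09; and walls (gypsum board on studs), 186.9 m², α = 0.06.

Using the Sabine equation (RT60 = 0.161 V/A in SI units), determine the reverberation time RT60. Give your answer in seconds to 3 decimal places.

0.705 s

Equivalent absorption area: A = 206.2·0.69 + 5.5·0.29 + 1.9·0.10 + 18.8·0.02 + 206.2·0.09 + 186.9·0.06 = 174.211 m².
V = 15.5·13.3·3.7 = 762.755 m³.
RT60 = 0.161 · V / A = 0.161 × 762.755 / 174.211 = 0.705 s.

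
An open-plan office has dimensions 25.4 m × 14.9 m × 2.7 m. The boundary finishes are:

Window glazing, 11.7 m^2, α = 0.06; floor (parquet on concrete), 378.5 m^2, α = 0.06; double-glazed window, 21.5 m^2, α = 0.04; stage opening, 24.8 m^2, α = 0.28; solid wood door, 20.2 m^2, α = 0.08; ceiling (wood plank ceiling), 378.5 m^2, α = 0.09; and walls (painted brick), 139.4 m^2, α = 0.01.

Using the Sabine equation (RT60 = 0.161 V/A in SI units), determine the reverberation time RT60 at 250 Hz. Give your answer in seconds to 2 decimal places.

Summing Sᵢαᵢ: 0.702 + 22.710 + 0.860 + 6.944 + 1.616 + 34.065 + 1.394 → A = 68.291 sabins.
Volume V = 25.4 × 14.9 × 2.7 = 1021.842 m³.
T = 0.161 V/A = 0.161·1021.842/68.291 = 2.41 s.

2.41 s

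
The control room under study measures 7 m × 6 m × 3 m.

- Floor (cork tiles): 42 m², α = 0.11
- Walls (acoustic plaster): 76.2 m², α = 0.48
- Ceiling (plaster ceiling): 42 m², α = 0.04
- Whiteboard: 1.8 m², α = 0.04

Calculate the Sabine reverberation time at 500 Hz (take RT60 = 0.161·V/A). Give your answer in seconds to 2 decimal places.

Summing Sᵢαᵢ: 4.620 + 36.576 + 1.680 + 0.072 → A = 42.948 sabins.
V = 7·6·3 = 126 m³.
T = 0.161 V/A = 0.161·126/42.948 = 0.47 s.

0.47 sec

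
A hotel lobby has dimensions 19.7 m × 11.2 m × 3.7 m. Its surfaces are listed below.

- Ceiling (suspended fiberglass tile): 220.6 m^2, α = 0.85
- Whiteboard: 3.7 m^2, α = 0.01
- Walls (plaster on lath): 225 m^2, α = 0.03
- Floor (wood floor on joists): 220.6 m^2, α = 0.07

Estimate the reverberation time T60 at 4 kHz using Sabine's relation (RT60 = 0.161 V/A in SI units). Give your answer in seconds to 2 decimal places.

Equivalent absorption area: A = 220.6·0.85 + 3.7·0.01 + 225·0.03 + 220.6·0.07 = 209.739 m^2.
V = 19.7·11.2·3.7 = 816.368 m³.
Sabine: RT60 = 0.161 × 816.368 / 209.739 = 0.63 s.

0.63 s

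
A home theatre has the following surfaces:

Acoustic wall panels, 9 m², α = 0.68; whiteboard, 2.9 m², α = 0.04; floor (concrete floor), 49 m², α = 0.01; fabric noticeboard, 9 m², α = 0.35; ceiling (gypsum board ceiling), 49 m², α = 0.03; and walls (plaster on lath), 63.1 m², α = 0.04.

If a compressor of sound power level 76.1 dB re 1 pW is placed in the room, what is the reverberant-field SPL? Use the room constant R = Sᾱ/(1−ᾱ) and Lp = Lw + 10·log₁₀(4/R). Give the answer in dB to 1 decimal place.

70.4 dB

A = 13.870 sabins; S = 182.0 m².
ᾱ = 0.0762, so room constant R = A/(1−ᾱ) = 15.014 m².
Lp = Lw + 10 log₁₀(4/R) = 76.1 -5.74 = 70.4 dB.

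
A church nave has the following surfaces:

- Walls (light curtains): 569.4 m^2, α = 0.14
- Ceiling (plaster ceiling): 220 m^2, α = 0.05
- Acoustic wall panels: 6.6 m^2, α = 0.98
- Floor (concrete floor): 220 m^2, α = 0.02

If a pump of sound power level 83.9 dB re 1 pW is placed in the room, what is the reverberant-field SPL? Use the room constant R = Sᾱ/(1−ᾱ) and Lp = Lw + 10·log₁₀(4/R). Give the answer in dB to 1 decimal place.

69.4 dB

Σ(Sᵢαᵢ) = 569.4×0.14 + 220×0.05 + 6.6×0.98 + 220×0.02 = 101.584; total area S = 1016.0 m^2.
ᾱ = 101.584/1016.0 = 0.1000; R = Sᾱ/(1−ᾱ) = 101.584/(1−0.1000) = 112.871 m^2.
Lp = 83.9 + 10·log₁₀(4/112.871) = 83.9 + (-14.51) = 69.4 dB.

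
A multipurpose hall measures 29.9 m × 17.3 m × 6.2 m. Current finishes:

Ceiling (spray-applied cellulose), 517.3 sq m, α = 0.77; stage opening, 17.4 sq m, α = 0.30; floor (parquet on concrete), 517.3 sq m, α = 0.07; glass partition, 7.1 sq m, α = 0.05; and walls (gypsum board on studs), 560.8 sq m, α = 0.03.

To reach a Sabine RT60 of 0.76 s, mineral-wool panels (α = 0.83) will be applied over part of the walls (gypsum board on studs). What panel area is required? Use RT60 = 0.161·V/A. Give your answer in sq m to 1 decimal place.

278.1

Equivalent absorption area: A₁ = 517.3·0.77 + 17.4·0.30 + 517.3·0.07 + 7.1·0.05 + 560.8·0.03 = 456.931 sq m.
V = 3207.074 m³. Target absorption A₂ = 0.161 × 3207.074 / 0.76 = 679.393 sabins.
ΔA needed = 679.393 − 456.931 = 222.462 sabins.
Each sq m of panel replacing the walls (gypsum board on studs) adds (0.83 − 0.03) = 0.80 sabins.
Panel area = 222.462 / 0.80 = 278.1 sq m.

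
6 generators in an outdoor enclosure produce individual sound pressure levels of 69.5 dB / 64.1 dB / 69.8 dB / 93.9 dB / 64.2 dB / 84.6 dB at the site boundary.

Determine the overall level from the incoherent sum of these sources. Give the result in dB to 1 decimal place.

Converting to relative power and adding: 10^(69.5/10) + 10^(64.1/10) + 10^(69.8/10) + 10^(93.9/10) + 10^(64.2/10) + 10^(84.6/10) = 2.767e+09.
Back to dB: 10·log₁₀ Σ = 94.4 dB.

94.4 dB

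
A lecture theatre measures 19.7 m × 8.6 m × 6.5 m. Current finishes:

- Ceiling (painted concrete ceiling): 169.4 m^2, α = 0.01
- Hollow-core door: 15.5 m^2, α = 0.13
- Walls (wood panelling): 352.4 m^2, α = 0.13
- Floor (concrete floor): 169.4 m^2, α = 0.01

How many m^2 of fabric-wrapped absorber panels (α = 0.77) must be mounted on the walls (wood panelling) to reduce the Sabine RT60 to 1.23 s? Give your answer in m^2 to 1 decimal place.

A₁ = Σ Sᵢαᵢ = 169.4·0.01 + 15.5·0.13 + 352.4·0.13 + 169.4·0.01 = 51.215 sabins.
Required A₂ = 0.161·1101.23/1.23 = 144.145 sabins.
Absorption to add: 144.145 − 51.215 = 92.930 sabins.
Net gain per m^2: Δα = 0.77 − 0.13 = 0.64.
Panel area = 92.930 / 0.64 = 145.2 m^2.

145.2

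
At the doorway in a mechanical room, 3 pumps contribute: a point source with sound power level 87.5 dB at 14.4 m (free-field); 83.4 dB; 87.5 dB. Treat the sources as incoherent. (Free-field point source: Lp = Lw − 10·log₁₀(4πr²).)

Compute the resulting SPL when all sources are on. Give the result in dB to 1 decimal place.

Source at 14.4 m: Lp = 87.5 − 10·log₁₀(4π·14.4²) = 87.5 − 10·log₁₀(2605.763) = 53.3 dB.
Converting to relative power and adding: 10^(53.3/10) + 10^(83.4/10) + 10^(87.5/10) = 7.813e+08.
L_total = 10·log₁₀(7.813e+08) = 88.9 dB.

88.9 dB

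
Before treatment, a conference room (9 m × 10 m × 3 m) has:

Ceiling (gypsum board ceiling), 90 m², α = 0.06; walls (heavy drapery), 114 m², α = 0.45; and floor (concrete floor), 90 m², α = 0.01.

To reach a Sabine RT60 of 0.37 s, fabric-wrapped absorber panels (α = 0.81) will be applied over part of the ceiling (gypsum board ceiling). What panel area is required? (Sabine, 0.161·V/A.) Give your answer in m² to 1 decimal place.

Summing Sᵢαᵢ: 5.400 + 51.300 + 0.900 → A₁ = 57.600 sabins.
Required A₂ = 0.161·270/0.37 = 117.486 sabins.
ΔA needed = 117.486 − 57.600 = 59.886 sabins.
Net gain per m²: Δα = 0.81 − 0.06 = 0.75.
Area = ΔA/Δα = 59.886/0.75 = 79.8 m².

79.8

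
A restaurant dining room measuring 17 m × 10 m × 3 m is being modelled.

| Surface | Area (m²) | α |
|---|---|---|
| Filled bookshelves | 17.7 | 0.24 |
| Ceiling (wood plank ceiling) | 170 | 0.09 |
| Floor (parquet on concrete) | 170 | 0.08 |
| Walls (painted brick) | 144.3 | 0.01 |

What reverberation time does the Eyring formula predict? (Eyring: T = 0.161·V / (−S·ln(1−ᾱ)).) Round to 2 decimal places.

2.29 seconds

S = Σ Sᵢ = 502.0 m².
Absorption A = 17.7×0.24 + 170×0.09 + 170×0.08 + 144.3×0.01 = 34.591 sabins.
ᾱ = 34.591 / 502.0 = 0.0689.
−S·ln(1−ᾱ) = −502.0 × ln(1 − 0.0689) = 35.837.
V = 17 × 10 × 3 = 510 m³.
RT60 = 0.161 × 510 / 35.837 = 2.29 s.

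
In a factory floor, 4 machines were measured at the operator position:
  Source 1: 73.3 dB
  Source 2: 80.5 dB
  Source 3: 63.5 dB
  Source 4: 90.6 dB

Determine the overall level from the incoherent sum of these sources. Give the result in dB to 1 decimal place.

91.1 dB

Converting to relative power and adding: 10^(73.3/10) + 10^(80.5/10) + 10^(63.5/10) + 10^(90.6/10) = 1.284e+09.
Back to dB: 10·log₁₀ Σ = 91.1 dB.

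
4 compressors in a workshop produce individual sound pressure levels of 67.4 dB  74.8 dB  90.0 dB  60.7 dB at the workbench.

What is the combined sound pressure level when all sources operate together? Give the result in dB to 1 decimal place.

90.2 dB

Sum in the linear (power) domain: Σ 10^(Lᵢ/10) = 10^(67.4/10) + 10^(74.8/10) + 10^(90.0/10) + 10^(60.7/10) = 1.037e+09.
L_total = 10·log₁₀(1.037e+09) = 90.2 dB.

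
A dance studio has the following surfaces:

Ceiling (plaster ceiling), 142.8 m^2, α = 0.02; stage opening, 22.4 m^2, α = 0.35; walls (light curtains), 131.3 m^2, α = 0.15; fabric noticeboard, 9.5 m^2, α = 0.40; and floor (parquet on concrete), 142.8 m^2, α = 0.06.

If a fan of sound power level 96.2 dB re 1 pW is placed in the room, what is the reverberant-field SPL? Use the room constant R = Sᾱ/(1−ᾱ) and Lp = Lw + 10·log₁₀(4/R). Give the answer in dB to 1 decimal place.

A = 42.759 sabins; S = 448.8 m^2.
ᾱ = 42.759/448.8 = 0.0953; R = Sᾱ/(1−ᾱ) = 42.759/(1−0.0953) = 47.263 m^2.
Lp = Lw + 10 log₁₀(4/R) = 96.2 -10.72 = 85.5 dB.

85.5 dB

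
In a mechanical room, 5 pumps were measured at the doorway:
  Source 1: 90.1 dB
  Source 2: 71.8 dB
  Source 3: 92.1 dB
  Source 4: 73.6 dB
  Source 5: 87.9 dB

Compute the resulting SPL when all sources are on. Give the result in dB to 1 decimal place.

95.2 dB

Converting to relative power and adding: 10^(90.1/10) + 10^(71.8/10) + 10^(92.1/10) + 10^(73.6/10) + 10^(87.9/10) = 3.3e+09.
Combined level = 10 log₁₀(3.3e+09) = 95.2 dB.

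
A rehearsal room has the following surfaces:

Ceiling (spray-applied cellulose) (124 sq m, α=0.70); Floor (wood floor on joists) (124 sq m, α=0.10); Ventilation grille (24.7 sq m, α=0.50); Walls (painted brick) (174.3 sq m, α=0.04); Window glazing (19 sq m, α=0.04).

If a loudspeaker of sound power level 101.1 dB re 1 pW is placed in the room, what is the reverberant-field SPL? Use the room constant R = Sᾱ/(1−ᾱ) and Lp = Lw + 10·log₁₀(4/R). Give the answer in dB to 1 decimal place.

85.1 dB

A = 119.282 sabins; S = 466.0 sq m.
ᾱ = 119.282/466.0 = 0.2560; R = Sᾱ/(1−ᾱ) = 119.282/(1−0.2560) = 160.325 sq m.
Lp = 101.1 + 10·log₁₀(4/160.325) = 101.1 + (-16.03) = 85.1 dB.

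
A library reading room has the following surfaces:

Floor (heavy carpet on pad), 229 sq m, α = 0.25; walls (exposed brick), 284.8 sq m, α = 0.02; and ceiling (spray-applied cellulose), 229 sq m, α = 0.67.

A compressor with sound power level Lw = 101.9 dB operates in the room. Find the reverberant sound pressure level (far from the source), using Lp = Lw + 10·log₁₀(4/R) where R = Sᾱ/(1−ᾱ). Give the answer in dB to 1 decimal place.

83.1 dB

Σ(Sᵢαᵢ) = 229×0.25 + 284.8×0.02 + 229×0.67 = 216.376; total area S = 742.8 sq m.
ᾱ = 216.376/742.8 = 0.2913; R = Sᾱ/(1−ᾱ) = 216.376/(1−0.2913) = 305.314 sq m.
Lp = 101.9 + 10·log₁₀(4/305.314) = 101.9 + (-18.83) = 83.1 dB.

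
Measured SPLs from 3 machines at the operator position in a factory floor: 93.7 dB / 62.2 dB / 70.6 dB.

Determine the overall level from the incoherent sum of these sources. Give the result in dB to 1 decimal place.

93.7 dB

Sum in the linear (power) domain: Σ 10^(Lᵢ/10) = 10^(93.7/10) + 10^(62.2/10) + 10^(70.6/10) = 2.357e+09.
Combined level = 10 log₁₀(2.357e+09) = 93.7 dB.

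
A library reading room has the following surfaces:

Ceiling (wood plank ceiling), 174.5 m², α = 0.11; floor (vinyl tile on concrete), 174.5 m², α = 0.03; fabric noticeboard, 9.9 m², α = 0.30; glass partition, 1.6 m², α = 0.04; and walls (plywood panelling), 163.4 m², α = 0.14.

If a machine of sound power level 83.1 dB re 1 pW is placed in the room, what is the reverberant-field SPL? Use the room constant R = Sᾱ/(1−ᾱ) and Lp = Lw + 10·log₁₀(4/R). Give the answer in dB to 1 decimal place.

71.7 dB

Σ(Sᵢαᵢ) = 174.5×0.11 + 174.5×0.03 + 9.9×0.30 + 1.6×0.04 + 163.4×0.14 = 50.340; total area S = 523.9 m².
ᾱ = 50.340/523.9 = 0.0961; R = Sᾱ/(1−ᾱ) = 50.340/(1−0.0961) = 55.692 m².
Lp = Lw + 10 log₁₀(4/R) = 83.1 -11.44 = 71.7 dB.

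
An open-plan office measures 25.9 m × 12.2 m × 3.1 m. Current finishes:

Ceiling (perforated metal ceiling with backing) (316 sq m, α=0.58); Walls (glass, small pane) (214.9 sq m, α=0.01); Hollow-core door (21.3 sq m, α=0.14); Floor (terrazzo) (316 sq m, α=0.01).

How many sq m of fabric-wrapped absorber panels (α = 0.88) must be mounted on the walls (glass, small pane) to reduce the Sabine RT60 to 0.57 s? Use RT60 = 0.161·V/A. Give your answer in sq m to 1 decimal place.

A₁ = Σ Sᵢαᵢ = 316·0.58 + 214.9·0.01 + 21.3·0.14 + 316·0.01 = 191.571 sabins.
Required A₂ = 0.161·979.538/0.57 = 276.677 sabins.
Absorption to add: 276.677 − 191.571 = 85.106 sabins.
Each sq m of panel replacing the walls (glass, small pane) adds (0.88 − 0.01) = 0.87 sabins.
Area = ΔA/Δα = 85.106/0.87 = 97.8 sq m.

97.8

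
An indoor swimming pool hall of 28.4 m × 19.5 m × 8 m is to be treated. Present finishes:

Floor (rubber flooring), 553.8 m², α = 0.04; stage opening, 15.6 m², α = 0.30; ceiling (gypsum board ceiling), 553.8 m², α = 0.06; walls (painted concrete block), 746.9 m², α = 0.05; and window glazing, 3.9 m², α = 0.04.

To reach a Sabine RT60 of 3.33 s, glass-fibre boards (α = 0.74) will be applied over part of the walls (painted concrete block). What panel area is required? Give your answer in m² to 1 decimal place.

169.0

Total absorption A₁ = 553.8*0.04 + 15.6*0.30 + 553.8*0.06 + 746.9*0.05 + 3.9*0.04
  = 22.152 + 4.680 + 33.228 + 37.345 + 0.156 = 97.561 m² sabins.
Required A₂ = 0.161·4430.4/3.33 = 214.203 sabins.
ΔA needed = 214.203 − 97.561 = 116.642 sabins.
Each m² of panel replacing the walls (painted concrete block) adds (0.74 − 0.05) = 0.69 sabins.
Area = ΔA/Δα = 116.642/0.69 = 169.0 m².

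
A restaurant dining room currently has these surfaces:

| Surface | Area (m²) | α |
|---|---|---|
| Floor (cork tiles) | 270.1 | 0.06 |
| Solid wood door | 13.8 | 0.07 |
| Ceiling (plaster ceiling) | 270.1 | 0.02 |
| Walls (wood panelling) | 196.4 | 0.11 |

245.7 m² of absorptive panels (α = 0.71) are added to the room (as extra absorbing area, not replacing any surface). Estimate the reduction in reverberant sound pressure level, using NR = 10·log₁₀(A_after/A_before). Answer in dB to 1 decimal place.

6.9 dB

A_before = Σ Sᵢαᵢ = 270.1*0.06 + 13.8*0.07 + 270.1*0.02 + 196.4*0.11 = 44.178 sabins.
Treatment contributes 245.7·0.71 = 174.447 sabins.
A_after = 44.178 + 174.447 = 218.625 sabins.
Reduction = 10 log₁₀(A_after/A_before) = 10 log₁₀(4.9487) = 6.9 dB.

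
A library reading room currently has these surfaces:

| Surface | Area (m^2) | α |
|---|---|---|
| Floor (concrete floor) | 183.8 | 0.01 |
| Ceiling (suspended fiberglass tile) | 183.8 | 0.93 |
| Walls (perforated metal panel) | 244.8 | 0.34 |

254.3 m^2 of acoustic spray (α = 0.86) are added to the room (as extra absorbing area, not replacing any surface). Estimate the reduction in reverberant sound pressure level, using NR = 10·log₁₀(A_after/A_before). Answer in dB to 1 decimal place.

2.7 dB

Summing Sᵢαᵢ: 1.838 + 170.934 + 83.232 → A_before = 256.004 sabins.
Added absorption = 254.3 × 0.86 = 218.698 sabins.
A_after = 256.004 + 218.698 = 474.702 sabins.
NR = 10·log₁₀(474.702/256.004) = 2.7 dB.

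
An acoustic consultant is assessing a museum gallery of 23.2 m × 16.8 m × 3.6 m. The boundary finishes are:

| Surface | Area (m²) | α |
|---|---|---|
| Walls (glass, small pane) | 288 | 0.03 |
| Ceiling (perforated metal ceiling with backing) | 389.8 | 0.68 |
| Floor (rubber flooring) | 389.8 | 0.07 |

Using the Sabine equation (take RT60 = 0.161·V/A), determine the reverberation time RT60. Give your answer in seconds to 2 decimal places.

Summing Sᵢαᵢ: 8.640 + 265.064 + 27.286 → A = 300.990 sabins.
V = 23.2·16.8·3.6 = 1403.136 m³.
T = 0.161 V/A = 0.161·1403.136/300.990 = 0.75 s.

0.75 seconds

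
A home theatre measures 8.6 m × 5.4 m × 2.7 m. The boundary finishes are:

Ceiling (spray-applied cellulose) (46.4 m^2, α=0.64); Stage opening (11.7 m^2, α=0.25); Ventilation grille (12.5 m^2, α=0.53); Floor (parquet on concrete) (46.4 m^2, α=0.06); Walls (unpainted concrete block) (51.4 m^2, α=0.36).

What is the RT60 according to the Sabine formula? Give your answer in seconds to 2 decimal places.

Equivalent absorption area: A = 46.4·0.64 + 11.7·0.25 + 12.5·0.53 + 46.4·0.06 + 51.4·0.36 = 60.534 m^2.
Volume V = 8.6 × 5.4 × 2.7 = 125.388 m³.
Sabine: RT60 = 0.161 × 125.388 / 60.534 = 0.33 s.

0.33 seconds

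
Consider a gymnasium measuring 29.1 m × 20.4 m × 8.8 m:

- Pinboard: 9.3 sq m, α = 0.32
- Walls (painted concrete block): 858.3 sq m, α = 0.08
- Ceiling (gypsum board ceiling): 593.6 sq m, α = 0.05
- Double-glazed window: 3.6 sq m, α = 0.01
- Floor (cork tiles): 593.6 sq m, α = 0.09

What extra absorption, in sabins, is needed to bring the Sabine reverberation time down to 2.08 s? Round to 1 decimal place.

Summing Sᵢαᵢ: 2.976 + 68.664 + 29.680 + 0.036 + 53.424 → A₁ = 154.780 sabins.
For T = 2.08 s, need A₂ = 0.161·V/T = 0.161·5224.032/2.08 = 404.360 sabins.
Shortfall: 404.360 − 154.780 = 249.6 sabins.

249.6 sabins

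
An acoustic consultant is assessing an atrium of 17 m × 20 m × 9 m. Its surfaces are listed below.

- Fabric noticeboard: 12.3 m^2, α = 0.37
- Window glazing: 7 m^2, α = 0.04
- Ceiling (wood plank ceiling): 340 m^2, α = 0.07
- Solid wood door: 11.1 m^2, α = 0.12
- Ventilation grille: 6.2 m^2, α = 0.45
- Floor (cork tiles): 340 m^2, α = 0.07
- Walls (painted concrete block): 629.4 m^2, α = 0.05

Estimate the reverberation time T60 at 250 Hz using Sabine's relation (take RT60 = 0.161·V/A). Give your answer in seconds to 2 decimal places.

Equivalent absorption area: A = 12.3×0.37 + 7×0.04 + 340×0.07 + 11.1×0.12 + 6.2×0.45 + 340×0.07 + 629.4×0.05 = 88.023 m^2.
V = 17·20·9 = 3060 m³.
RT60 = 0.161 · V / A = 0.161 × 3060 / 88.023 = 5.60 s.

5.60 seconds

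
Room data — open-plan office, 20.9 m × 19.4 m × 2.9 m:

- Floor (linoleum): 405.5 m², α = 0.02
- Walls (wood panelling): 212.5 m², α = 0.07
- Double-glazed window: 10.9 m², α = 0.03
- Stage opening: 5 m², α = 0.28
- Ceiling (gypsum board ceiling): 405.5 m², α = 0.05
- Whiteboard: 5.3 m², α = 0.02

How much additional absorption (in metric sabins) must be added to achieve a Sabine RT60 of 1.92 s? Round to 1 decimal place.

A₁ = Σ Sᵢαᵢ = 405.5·0.02 + 212.5·0.07 + 10.9·0.03 + 5·0.28 + 405.5·0.05 + 5.3·0.02 = 45.093 sabins.
V = 1175.834 m³. Required absorption A₂ = 0.161 × 1175.834 / 1.92 = 98.599 sabins.
ΔA = A₂ − A₁ = 98.599 − 45.093 = 53.5 sabins.

53.5 sabins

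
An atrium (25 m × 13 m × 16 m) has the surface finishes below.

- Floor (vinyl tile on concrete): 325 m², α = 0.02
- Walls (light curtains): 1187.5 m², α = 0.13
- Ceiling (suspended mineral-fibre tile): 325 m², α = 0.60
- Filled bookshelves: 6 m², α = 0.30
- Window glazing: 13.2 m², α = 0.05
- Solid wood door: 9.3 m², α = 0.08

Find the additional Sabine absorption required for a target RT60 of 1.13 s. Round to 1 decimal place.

381.8 sabins

Equivalent absorption area: A₁ = 325*0.02 + 1187.5*0.13 + 325*0.60 + 6*0.30 + 13.2*0.05 + 9.3*0.08 = 359.079 m².
V = 5200 m³. Required absorption A₂ = 0.161 × 5200 / 1.13 = 740.885 sabins.
Shortfall: 740.885 − 359.079 = 381.8 sabins.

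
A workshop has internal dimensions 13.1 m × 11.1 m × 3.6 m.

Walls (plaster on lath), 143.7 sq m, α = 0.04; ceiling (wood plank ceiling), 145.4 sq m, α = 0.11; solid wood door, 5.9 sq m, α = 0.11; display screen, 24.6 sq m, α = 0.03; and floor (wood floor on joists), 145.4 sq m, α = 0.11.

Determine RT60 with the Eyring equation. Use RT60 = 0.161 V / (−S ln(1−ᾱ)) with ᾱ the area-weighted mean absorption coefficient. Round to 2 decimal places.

Total surface area S = 143.7 + 145.4 + 5.9 + 24.6 + 145.4 = 465.0 sq m.
Absorption A = 143.7·0.04 + 145.4·0.11 + 5.9·0.11 + 24.6·0.03 + 145.4·0.11 = 39.123 sabins.
Mean coefficient ᾱ = A/S = 0.0841.
Eyring denominator: −S ln(1−ᾱ) = 40.849.
V = 13.1 × 11.1 × 3.6 = 523.476 m³.
RT60 = 0.161 × 523.476 / 40.849 = 2.06 s.

2.06 sec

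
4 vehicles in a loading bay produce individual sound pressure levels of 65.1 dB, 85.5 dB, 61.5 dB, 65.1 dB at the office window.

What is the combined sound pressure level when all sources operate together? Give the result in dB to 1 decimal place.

85.6 dB

Sum in the linear (power) domain: Σ 10^(Lᵢ/10) = 10^(65.1/10) + 10^(85.5/10) + 10^(61.5/10) + 10^(65.1/10) = 3.627e+08.
Combined level = 10 log₁₀(3.627e+08) = 85.6 dB.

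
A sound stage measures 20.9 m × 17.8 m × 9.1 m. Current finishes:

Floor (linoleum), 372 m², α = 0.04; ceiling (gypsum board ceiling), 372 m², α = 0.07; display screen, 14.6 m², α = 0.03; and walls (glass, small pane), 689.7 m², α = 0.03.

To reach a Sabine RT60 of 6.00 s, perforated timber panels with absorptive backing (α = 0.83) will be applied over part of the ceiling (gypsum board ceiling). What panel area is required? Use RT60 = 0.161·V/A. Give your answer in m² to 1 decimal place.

A₁ = Σ Sᵢαᵢ = 372*0.04 + 372*0.07 + 14.6*0.03 + 689.7*0.03 = 62.049 sabins.
V = 3385.382 m³. Target absorption A₂ = 0.161 × 3385.382 / 6.00 = 90.841 sabins.
Absorption to add: 90.841 − 62.049 = 28.792 sabins.
Each m² of panel replacing the ceiling (gypsum board ceiling) adds (0.83 − 0.07) = 0.76 sabins.
Area = ΔA/Δα = 28.792/0.76 = 37.9 m².

37.9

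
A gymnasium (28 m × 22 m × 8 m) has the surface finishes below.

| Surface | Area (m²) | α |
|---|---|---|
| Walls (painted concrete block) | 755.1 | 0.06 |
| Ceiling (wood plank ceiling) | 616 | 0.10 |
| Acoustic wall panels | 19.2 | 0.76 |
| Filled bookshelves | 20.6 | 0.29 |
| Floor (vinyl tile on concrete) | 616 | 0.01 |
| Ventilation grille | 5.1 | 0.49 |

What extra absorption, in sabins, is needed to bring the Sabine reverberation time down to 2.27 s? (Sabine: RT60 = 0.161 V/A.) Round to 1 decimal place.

Summing Sᵢαᵢ: 45.306 + 61.600 + 14.592 + 5.974 + 6.160 + 2.499 → A₁ = 136.131 sabins.
For T = 2.27 s, need A₂ = 0.161·V/T = 0.161·4928/2.27 = 349.519 sabins.
Shortfall: 349.519 − 136.131 = 213.4 sabins.

213.4 sabins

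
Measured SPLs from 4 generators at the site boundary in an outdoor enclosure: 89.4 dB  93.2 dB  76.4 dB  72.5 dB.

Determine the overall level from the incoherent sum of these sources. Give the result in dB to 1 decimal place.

Σ 10^(Lᵢ/10) = 3.022e+09.
Back to dB: 10·log₁₀ Σ = 94.8 dB.

94.8 dB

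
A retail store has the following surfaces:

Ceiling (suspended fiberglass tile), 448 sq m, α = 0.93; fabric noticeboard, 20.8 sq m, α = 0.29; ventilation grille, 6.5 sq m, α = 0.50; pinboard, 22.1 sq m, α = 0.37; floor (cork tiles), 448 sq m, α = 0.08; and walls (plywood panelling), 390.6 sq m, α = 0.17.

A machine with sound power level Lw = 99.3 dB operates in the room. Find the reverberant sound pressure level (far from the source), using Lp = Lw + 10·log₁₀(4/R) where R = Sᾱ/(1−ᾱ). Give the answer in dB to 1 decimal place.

Σ(Sᵢαᵢ) = 448·0.93 + 20.8·0.29 + 6.5·0.50 + 22.1·0.37 + 448·0.08 + 390.6·0.17 = 536.341; total area S = 1336.0 sq m.
ᾱ = 536.341/1336.0 = 0.4015; R = Sᾱ/(1−ᾱ) = 536.341/(1−0.4015) = 896.142 sq m.
Lp = Lw + 10 log₁₀(4/R) = 99.3 -23.50 = 75.8 dB.

75.8 dB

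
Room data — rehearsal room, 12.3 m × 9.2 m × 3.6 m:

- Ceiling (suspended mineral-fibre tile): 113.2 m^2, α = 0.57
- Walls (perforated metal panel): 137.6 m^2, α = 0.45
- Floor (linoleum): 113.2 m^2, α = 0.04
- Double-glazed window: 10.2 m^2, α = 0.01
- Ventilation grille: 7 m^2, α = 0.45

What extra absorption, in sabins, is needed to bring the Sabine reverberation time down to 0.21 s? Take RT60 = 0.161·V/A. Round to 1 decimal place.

178.1 sabins

A₁ = Σ Sᵢαᵢ = 113.2×0.57 + 137.6×0.45 + 113.2×0.04 + 10.2×0.01 + 7×0.45 = 134.224 sabins.
Target A₂ = 0.161·407.376/0.21 = 312.322 sabins (V = 407.376 m³).
ΔA = A₂ − A₁ = 312.322 − 134.224 = 178.1 sabins.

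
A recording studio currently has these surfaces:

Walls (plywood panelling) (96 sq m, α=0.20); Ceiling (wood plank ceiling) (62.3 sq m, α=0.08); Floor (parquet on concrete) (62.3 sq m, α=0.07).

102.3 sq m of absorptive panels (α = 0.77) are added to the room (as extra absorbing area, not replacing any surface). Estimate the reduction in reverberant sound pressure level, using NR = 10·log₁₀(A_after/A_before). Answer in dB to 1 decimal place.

A_before = Σ Sᵢαᵢ = 96*0.20 + 62.3*0.08 + 62.3*0.07 = 28.545 sabins.
Added absorption = 102.3 × 0.77 = 78.771 sabins.
A_after = 28.545 + 78.771 = 107.316 sabins.
Reduction = 10 log₁₀(A_after/A_before) = 10 log₁₀(3.7595) = 5.8 dB.

5.8 dB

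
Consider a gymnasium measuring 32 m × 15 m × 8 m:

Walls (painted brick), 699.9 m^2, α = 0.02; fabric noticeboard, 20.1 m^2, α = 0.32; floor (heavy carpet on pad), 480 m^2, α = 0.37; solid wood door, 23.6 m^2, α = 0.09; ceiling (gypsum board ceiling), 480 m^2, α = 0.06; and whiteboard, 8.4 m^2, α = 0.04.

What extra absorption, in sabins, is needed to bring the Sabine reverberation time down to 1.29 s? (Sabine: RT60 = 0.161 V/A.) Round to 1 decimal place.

Equivalent absorption area: A₁ = 699.9×0.02 + 20.1×0.32 + 480×0.37 + 23.6×0.09 + 480×0.06 + 8.4×0.04 = 229.290 m^2.
V = 3840 m³. Required absorption A₂ = 0.161 × 3840 / 1.29 = 479.256 sabins.
Shortfall: 479.256 − 229.290 = 250.0 sabins.

250.0 sabins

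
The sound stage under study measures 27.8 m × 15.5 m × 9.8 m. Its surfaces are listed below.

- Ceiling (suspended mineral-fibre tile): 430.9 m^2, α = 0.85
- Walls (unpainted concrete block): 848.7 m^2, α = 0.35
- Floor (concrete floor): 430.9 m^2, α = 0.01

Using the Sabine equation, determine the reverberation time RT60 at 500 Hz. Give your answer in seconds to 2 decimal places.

1.02 sec

A = Σ Sᵢαᵢ = 430.9×0.85 + 848.7×0.35 + 430.9×0.01 = 667.619 sabins.
V = 27.8·15.5·9.8 = 4222.82 m³.
RT60 = 0.161 · V / A = 0.161 × 4222.82 / 667.619 = 1.02 s.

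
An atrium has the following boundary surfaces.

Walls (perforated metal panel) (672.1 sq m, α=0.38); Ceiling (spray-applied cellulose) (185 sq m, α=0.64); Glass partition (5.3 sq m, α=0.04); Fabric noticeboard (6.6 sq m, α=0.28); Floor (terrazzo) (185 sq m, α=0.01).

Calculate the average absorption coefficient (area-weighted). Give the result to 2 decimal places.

0.36

S = Σ Sᵢ = 672.1 + 185 + 5.3 + 6.6 + 185 = 1054.0 sq m.
A = 672.1×0.38 + 185×0.64 + 5.3×0.04 + 6.6×0.28 + 185×0.01 = 377.708 sabins.
ᾱ = A/S = 0.36.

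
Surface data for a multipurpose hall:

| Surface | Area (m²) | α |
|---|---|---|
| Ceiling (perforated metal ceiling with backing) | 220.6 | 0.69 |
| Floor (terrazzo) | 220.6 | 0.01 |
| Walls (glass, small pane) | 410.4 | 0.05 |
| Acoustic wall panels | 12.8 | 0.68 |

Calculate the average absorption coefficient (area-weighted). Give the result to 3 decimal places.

0.212

S = Σ Sᵢ = 220.6 + 220.6 + 410.4 + 12.8 = 864.4 m².
Σ(Sᵢαᵢ) = 220.6*0.69 + 220.6*0.01 + 410.4*0.05 + 12.8*0.68 = 183.644.
ᾱ = A/S = 0.212.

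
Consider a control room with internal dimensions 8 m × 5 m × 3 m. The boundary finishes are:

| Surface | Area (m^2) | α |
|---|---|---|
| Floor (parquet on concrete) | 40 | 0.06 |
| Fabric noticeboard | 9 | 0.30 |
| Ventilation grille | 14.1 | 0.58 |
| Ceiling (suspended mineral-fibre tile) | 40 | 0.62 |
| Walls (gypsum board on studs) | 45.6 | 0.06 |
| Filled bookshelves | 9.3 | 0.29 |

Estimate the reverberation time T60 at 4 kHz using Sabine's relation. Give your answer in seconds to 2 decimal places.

0.44 seconds

Summing Sᵢαᵢ: 2.400 + 2.700 + 8.178 + 24.800 + 2.736 + 2.697 → A = 43.511 sabins.
Room volume: 120 m³.
T = 0.161 V/A = 0.161·120/43.511 = 0.44 s.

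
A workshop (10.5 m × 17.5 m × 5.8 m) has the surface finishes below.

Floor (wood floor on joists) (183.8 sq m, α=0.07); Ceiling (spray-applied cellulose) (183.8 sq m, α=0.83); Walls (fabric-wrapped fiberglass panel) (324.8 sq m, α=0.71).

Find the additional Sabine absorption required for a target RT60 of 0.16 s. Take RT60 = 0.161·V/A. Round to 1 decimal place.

Total absorption A₁ = 183.8×0.07 + 183.8×0.83 + 324.8×0.71
  = 12.866 + 152.554 + 230.608 = 396.028 sq m sabins.
Target A₂ = 0.161·1065.75/0.16 = 1072.411 sabins (V = 1065.75 m³).
Additional absorption ΔA = 1072.411 − 396.028 = 676.4 sabins.

676.4 sabins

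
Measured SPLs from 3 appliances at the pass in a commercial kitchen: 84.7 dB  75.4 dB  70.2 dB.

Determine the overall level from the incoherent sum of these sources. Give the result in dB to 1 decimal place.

Converting to relative power and adding: 10^(84.7/10) + 10^(75.4/10) + 10^(70.2/10) = 3.403e+08.
L_total = 10·log₁₀(3.403e+08) = 85.3 dB.

85.3 dB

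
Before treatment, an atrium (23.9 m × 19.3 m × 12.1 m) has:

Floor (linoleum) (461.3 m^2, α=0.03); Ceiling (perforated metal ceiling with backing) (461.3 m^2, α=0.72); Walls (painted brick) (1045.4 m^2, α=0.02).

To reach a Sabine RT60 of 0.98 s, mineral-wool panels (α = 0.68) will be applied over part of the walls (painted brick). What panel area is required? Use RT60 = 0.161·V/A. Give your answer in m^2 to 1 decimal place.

833.4

Summing Sᵢαᵢ: 13.839 + 332.136 + 20.908 → A₁ = 366.883 sabins.
Required A₂ = 0.161·5581.367/0.98 = 916.939 sabins.
Absorption to add: 916.939 − 366.883 = 550.056 sabins.
Each m^2 of panel replacing the walls (painted brick) adds (0.68 − 0.02) = 0.66 sabins.
Area = ΔA/Δα = 550.056/0.66 = 833.4 m^2.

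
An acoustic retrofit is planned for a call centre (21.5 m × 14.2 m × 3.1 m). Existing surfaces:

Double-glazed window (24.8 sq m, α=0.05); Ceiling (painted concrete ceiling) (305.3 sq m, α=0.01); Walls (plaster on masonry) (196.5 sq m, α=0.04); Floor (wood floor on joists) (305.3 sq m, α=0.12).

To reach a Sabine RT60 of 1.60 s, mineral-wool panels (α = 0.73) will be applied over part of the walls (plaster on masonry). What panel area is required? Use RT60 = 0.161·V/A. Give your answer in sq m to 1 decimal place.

Equivalent absorption area: A₁ = 24.8·0.05 + 305.3·0.01 + 196.5·0.04 + 305.3·0.12 = 48.789 sq m.
V = 946.43 m³. Target absorption A₂ = 0.161 × 946.43 / 1.60 = 95.235 sabins.
Absorption to add: 95.235 − 48.789 = 46.446 sabins.
Each sq m of panel replacing the walls (plaster on masonry) adds (0.73 − 0.04) = 0.69 sabins.
Panel area = 46.446 / 0.69 = 67.3 sq m.

67.3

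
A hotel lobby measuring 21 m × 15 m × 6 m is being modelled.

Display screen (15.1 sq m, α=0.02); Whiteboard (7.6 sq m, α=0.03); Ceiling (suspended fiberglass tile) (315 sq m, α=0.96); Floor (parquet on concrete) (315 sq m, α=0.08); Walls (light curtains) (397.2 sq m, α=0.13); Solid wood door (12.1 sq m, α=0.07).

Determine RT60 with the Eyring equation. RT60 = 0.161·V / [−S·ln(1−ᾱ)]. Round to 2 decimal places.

0.65 s

Total surface area S = 15.1 + 7.6 + 315 + 315 + 397.2 + 12.1 = 1062.0 sq m.
Absorption A = 15.1·0.02 + 7.6·0.03 + 315·0.96 + 315·0.08 + 397.2·0.13 + 12.1·0.07 = 380.613 sabins.
ᾱ = 380.613 / 1062.0 = 0.3584.
Eyring denominator: −S ln(1−ᾱ) = 471.305.
V = 21 × 15 × 6 = 1890 m³.
RT60 = 0.161 × 1890 / 471.305 = 0.65 s.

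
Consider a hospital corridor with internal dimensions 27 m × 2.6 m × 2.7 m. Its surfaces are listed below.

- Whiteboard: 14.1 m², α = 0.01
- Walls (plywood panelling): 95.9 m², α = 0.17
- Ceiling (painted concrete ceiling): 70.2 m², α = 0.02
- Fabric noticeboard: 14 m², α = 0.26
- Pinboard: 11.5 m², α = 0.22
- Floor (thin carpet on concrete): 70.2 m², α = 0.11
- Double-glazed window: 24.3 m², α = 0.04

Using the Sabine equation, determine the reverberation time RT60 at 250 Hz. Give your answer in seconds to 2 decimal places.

Equivalent absorption area: A = 14.1·0.01 + 95.9·0.17 + 70.2·0.02 + 14·0.26 + 11.5·0.22 + 70.2·0.11 + 24.3·0.04 = 32.712 m².
Volume V = 27 × 2.6 × 2.7 = 189.54 m³.
RT60 = 0.161 · V / A = 0.161 × 189.54 / 32.712 = 0.93 s.

0.93 s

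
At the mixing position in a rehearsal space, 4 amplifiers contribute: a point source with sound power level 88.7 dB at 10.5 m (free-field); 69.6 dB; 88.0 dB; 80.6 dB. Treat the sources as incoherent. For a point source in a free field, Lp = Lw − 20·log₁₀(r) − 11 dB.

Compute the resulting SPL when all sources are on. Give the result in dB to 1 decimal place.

Source at 10.5 m: Lp = 88.7 − 20·log₁₀(10.5) − 11 = 57.3 dB.
Converting to relative power and adding: 10^(57.3/10) + 10^(69.6/10) + 10^(88.0/10) + 10^(80.6/10) = 7.554e+08.
Combined level = 10 log₁₀(7.554e+08) = 88.8 dB.

88.8 dB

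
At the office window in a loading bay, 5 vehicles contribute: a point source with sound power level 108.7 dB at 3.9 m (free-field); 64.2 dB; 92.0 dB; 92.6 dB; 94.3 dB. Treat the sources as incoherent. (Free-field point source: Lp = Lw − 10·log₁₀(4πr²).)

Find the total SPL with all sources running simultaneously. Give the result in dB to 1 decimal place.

98.1 dB

Source at 3.9 m: Lp = 108.7 − 10·log₁₀(4π·3.9²) = 108.7 − 10·log₁₀(191.134) = 85.9 dB.
Σ 10^(Lᵢ/10) = 6.488e+09.
Back to dB: 10·log₁₀ Σ = 98.1 dB.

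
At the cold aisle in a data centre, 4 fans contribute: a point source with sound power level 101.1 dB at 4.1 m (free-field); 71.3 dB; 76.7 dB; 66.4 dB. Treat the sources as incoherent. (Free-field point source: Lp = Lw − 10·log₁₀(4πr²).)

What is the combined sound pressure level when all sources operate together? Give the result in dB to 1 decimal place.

81.0 dB

Source at 4.1 m: Lp = 101.1 − 10·log₁₀(4π·4.1²) = 101.1 − 10·log₁₀(211.241) = 77.9 dB.
Sum in the linear (power) domain: Σ 10^(Lᵢ/10) = 10^(77.9/10) + 10^(71.3/10) + 10^(76.7/10) + 10^(66.4/10) = 1.263e+08.
L_total = 10·log₁₀(1.263e+08) = 81.0 dB.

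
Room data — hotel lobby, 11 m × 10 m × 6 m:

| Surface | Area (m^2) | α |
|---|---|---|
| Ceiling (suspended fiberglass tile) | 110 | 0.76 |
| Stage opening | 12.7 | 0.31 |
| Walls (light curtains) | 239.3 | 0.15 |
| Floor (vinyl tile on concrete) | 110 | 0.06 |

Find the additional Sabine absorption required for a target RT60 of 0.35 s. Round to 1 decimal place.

173.6 sabins

Equivalent absorption area: A₁ = 110*0.76 + 12.7*0.31 + 239.3*0.15 + 110*0.06 = 130.032 m^2.
Target A₂ = 0.161·660/0.35 = 303.600 sabins (V = 660 m³).
ΔA = A₂ − A₁ = 303.600 − 130.032 = 173.6 sabins.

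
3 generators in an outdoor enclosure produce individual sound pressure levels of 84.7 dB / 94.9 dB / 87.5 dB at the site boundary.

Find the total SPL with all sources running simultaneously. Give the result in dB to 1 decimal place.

Converting to relative power and adding: 10^(84.7/10) + 10^(94.9/10) + 10^(87.5/10) = 3.948e+09.
Back to dB: 10·log₁₀ Σ = 96.0 dB.

96.0 dB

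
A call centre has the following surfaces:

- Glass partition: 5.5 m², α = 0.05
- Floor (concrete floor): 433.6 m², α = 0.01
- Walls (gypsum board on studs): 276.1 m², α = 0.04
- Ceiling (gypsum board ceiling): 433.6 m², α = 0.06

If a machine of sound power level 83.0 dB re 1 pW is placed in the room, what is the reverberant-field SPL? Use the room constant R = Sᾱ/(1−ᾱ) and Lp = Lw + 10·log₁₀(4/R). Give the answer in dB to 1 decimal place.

Σ(Sᵢαᵢ) = 5.5·0.05 + 433.6·0.01 + 276.1·0.04 + 433.6·0.06 = 41.671; total area S = 1148.8 m².
ᾱ = 41.671/1148.8 = 0.0363; R = Sᾱ/(1−ᾱ) = 41.671/(1−0.0363) = 43.241 m².
Lp = 83.0 + 10·log₁₀(4/43.241) = 83.0 + (-10.34) = 72.7 dB.

72.7 dB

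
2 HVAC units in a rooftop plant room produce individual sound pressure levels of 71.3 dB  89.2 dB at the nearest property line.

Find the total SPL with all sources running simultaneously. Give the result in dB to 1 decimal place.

89.3 dB

Σ 10^(Lᵢ/10) = 8.453e+08.
L_total = 10·log₁₀(8.453e+08) = 89.3 dB.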